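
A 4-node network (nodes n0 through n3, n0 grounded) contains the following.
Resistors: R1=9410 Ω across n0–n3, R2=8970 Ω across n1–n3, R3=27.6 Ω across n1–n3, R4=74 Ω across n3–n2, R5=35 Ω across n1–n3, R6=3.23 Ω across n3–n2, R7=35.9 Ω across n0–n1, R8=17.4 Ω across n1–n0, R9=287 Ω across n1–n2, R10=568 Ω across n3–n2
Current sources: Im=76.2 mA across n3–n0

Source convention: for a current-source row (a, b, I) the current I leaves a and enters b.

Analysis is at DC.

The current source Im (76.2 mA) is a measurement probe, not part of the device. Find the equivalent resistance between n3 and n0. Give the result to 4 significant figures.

R_eq = 26.27 Ω

MNA unknowns: 3 node voltages V₁..V_3
R1: Y=0.0001063 on G[0,3]
R2: Y=0.0001115 on G[1,3]
R3: Y=0.03623 on G[1,3]
R4: Y=0.01351 on G[3,2]
R5: Y=0.02857 on G[1,3]
R6: Y=0.3096 on G[3,2]
R7: Y=0.02786 on G[0,1]
R8: Y=0.05747 on G[1,0]
R9: Y=0.003484 on G[1,2]
R10: Y=0.001761 on G[3,2]
Im: z[3]−=0.0762, z[0]+=0.0762
solve → V1=-0.8905, V2=-1.990, V3=-2.002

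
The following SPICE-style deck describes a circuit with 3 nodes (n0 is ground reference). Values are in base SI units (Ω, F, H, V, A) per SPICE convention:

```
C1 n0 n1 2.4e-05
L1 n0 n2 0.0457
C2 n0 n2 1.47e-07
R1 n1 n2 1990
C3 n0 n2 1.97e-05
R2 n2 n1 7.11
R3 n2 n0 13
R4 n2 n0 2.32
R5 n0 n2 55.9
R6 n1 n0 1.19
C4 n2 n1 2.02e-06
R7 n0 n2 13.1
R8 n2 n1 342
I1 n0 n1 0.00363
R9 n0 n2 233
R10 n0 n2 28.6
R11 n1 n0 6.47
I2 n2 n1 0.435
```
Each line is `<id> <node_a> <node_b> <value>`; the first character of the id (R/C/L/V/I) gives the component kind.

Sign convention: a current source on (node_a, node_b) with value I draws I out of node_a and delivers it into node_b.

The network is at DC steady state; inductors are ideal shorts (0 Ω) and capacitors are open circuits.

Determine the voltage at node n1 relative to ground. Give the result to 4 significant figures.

0.3851 V

Apply KCL at each of the 2 non-ground nodes and solve the resulting linear system.
Node n1: branches {C1, R1, R2, R6, C4, R8, I1, R11, I2} → V_1 = 0.3851
Node n2: branches {L1, C2, R1, C3, R2, R3, R4, R5, C4, R7, R8, R9, R10, I2} → V_2 = 0.000
Source currents: i(L1)=0.3795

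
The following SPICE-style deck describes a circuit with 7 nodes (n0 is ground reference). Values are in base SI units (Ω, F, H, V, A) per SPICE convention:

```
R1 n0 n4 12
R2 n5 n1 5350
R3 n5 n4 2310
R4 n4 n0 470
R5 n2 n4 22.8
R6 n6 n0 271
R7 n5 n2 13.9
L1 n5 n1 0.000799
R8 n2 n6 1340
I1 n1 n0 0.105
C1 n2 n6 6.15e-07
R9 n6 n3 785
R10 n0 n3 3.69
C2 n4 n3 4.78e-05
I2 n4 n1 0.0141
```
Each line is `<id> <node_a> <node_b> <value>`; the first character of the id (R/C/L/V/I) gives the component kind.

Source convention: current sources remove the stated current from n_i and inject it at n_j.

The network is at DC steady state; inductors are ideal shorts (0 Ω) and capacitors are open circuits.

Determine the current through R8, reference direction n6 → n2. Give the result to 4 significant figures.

Element admittances at DC:
  Y(R1) = 0.08333 S between n0,n4
  Y(R2) = 0.0001869 S between n5,n1
  Y(R3) = 0.0004329 S between n5,n4
  Y(R4) = 0.002128 S between n4,n0
  Y(R5) = 0.04386 S between n2,n4
  Y(R6) = 0.003690 S between n6,n0
  Y(R7) = 0.07194 S between n5,n2
  L1: short n5↔n1 (DC inductor)
  Y(R8) = 0.0007463 S between n2,n6
  I1: injects 0.105 A into n0 (from n1)
  Y(C1) = 0.000 S between n2,n6
  Y(R9) = 0.001274 S between n6,n3
  Y(R10) = 0.2710 S between n0,n3
  Y(C2) = 0.000 S between n4,n3
  I2: injects 0.0141 A into n1 (from n4)
Assemble and solve the 7×7 MNA system:
  V(n1)=-4.442  V(n2)=-3.198  V(n3)=-0.001957  V(n4)=-1.204  V(n5)=-4.442  V(n6)=-0.4183
  i(L1)=0.09090

0.002074 A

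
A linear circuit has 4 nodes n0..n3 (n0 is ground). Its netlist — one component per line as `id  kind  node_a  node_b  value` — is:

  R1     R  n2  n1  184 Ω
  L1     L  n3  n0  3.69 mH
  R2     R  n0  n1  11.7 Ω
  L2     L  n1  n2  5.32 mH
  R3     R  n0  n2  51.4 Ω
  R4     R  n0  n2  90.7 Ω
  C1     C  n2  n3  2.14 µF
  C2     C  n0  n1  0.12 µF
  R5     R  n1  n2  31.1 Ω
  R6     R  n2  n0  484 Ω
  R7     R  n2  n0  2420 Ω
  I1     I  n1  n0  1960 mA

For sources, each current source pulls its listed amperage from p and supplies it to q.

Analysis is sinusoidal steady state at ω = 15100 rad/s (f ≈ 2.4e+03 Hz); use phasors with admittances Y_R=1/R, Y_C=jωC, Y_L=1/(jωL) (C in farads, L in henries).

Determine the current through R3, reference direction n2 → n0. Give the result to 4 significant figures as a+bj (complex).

-0.1476-0.06662j A

MNA unknowns: 3 node voltages V₁..V_3
R1: Y=0.005435+0.000j on G[2,1]
L1: Y=0.000-0.01795j on G[3,0]
R2: Y=0.08547+0.000j on G[0,1]
L2: Y=0.000-0.01245j on G[1,2]
R3: Y=0.01946+0.000j on G[0,2]
R4: Y=0.01103+0.000j on G[0,2]
C1: Y=0.000+0.03231j on G[2,3]
C2: Y=0.000+0.001812j on G[0,1]
R5: Y=0.03215+0.000j on G[1,2]
R6: Y=0.002066+0.000j on G[2,0]
R7: Y=0.0004132+0.000j on G[2,0]
I1: z[1]−=1.96, z[0]+=1.96
solve → V1=-18.43-1.871j, V2=-7.586-3.424j, V3=-17.06-7.702j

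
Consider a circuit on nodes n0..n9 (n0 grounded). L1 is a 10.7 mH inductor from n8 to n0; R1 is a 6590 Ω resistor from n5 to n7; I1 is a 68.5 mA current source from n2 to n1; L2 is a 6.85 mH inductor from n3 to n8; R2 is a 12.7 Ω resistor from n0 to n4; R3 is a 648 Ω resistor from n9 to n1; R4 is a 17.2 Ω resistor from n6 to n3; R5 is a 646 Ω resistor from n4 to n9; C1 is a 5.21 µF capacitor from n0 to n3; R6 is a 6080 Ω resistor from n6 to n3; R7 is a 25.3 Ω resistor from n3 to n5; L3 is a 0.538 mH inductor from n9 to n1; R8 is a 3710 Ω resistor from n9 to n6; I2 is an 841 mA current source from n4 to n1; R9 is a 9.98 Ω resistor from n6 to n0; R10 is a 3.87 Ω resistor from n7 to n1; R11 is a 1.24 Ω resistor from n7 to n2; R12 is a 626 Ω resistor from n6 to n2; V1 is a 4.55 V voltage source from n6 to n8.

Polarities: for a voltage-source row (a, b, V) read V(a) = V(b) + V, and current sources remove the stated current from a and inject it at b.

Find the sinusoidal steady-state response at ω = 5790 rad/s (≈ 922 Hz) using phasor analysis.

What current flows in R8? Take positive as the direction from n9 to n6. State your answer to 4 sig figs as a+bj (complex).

MNA unknowns: 9 node voltages V₁..V_9 plus 1 source current (V1)
L1: Y=0.000-0.01614j on G[8,0]
R1: Y=0.0001517+0.000j on G[5,7]
I1: z[2]−=0.0685, z[1]+=0.0685
L2: Y=0.000-0.02521j on G[3,8]
R2: Y=0.07874+0.000j on G[0,4]
R3: Y=0.001543+0.000j on G[9,1]
R4: Y=0.05814+0.000j on G[6,3]
R5: Y=0.001548+0.000j on G[4,9]
C1: Y=0.000+0.03017j on G[0,3]
R6: Y=0.0001645+0.000j on G[6,3]
R7: Y=0.03953+0.000j on G[3,5]
L3: Y=0.000-0.3210j on G[9,1]
R8: Y=0.0002695+0.000j on G[9,6]
I2: z[4]−=0.841, z[1]+=0.841
R9: Y=0.1002+0.000j on G[6,0]
R10: Y=0.2584+0.000j on G[7,1]
R11: Y=0.8065+0.000j on G[7,2]
R12: Y=0.001597+0.000j on G[6,2]
V1: row V6−V8=4.55, i_V1 at 6,8
solve → V1=236.9-0.05548j, V2=234.5-0.06639j, V3=4.280-1.579j, V4=-5.908-0.02740j, V5=5.162-1.573j, V6=4.376-1.295j, V7=235.1-0.06396j, V8=-0.1743-1.295j, V9=236.9-1.421j
aux → i_V1=-0.01374+0.1151j

0.06267-3.403e-05j A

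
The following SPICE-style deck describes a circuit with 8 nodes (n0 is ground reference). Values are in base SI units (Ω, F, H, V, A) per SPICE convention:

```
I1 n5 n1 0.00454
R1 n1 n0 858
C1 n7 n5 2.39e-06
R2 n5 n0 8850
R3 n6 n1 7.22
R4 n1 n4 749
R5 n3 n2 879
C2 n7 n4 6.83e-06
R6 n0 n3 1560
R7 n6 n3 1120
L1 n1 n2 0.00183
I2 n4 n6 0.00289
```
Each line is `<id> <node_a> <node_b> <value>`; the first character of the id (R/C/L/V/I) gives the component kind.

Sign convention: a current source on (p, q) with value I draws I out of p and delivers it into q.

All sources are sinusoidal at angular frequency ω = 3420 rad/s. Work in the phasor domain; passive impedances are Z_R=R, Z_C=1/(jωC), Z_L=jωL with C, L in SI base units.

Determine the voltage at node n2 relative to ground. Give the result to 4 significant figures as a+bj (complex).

Element admittances at ω=3420 rad/s:
  I1: injects 0.00454 A into n1 (from n5)
  Y(R1) = 0.001166+0.000j S between n1,n0
  Y(C1) = 0.000+0.008174j S between n7,n5
  Y(R2) = 0.0001130+0.000j S between n5,n0
  Y(R3) = 0.1385+0.000j S between n6,n1
  Y(R4) = 0.001335+0.000j S between n1,n4
  Y(R5) = 0.001138+0.000j S between n3,n2
  Y(C2) = 0.000+0.02336j S between n7,n4
  Y(R6) = 0.0006410+0.000j S between n0,n3
  Y(R7) = 0.0008929+0.000j S between n6,n3
  Y(L1) = 0.000-0.1598j S between n1,n2
  I2: injects 0.00289 A into n6 (from n4)
Assemble and solve the 7×7 MNA system:
  V(n1)=0.3282-0.03903j  V(n2)=0.3281-0.03955j  V(n3)=0.2562-0.02987j  V(n4)=-4.827-0.08745j  V(n5)=-4.838+0.5721j  V(n6)=0.3484-0.03898j  V(n7)=-4.830+0.08351j

0.3281-0.03955j V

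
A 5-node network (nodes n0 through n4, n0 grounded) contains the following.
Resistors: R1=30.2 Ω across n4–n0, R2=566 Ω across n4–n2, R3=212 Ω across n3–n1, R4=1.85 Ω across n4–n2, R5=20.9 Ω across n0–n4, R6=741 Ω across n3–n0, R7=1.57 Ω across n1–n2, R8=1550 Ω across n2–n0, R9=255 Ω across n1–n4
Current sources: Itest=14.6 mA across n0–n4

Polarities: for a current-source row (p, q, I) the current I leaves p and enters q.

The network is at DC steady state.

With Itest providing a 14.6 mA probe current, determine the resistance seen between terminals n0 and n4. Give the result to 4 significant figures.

MNA unknowns: 4 node voltages V₁..V_4
R1: Y=0.03311 on G[4,0]
R2: Y=0.001767 on G[4,2]
R3: Y=0.004717 on G[3,1]
R4: Y=0.5405 on G[4,2]
R5: Y=0.04785 on G[0,4]
R6: Y=0.001350 on G[3,0]
R7: Y=0.6369 on G[1,2]
R8: Y=0.0006452 on G[2,0]
R9: Y=0.003922 on G[1,4]
Itest: z[0]−=0.0146, z[4]+=0.0146
solve → V1=0.1758, V2=0.1761, V3=0.1367, V4=0.1767

R_eq = 12.10 Ω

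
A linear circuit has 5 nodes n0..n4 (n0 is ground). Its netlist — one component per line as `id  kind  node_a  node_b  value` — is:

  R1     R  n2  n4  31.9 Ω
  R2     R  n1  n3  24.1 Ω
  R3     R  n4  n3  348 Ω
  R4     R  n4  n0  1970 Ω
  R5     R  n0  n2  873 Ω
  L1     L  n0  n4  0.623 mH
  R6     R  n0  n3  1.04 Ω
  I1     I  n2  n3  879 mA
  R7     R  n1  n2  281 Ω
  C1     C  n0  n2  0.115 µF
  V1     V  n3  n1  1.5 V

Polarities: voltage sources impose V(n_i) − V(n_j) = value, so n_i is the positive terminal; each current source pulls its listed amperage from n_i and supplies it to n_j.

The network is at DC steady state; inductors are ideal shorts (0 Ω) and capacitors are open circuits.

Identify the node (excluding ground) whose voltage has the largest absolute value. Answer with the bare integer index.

MNA unknowns: 4 node voltages V₁..V_4 plus 2 source currents (L1, V1)
R1: Y=0.03135 on G[2,4]
R2: Y=0.04149 on G[1,3]
R3: Y=0.002874 on G[4,3]
R4: Y=0.0005076 on G[4,0]
R5: Y=0.001145 on G[0,2]
L1: row V0−V4=0, i_L1 at 0,4
R6: Y=0.9615 on G[0,3]
I1: z[2]−=0.879, z[3]+=0.879
R7: Y=0.003559 on G[1,2]
C1: Y=0.000 on G[0,2]
V1: row V3−V1=1.5, i_V1 at 3,1
solve → V1=-0.6763, V2=-24.45, V3=0.8237, V4=0.000
aux → i_L1=0.7640, i_V1=0.02236

2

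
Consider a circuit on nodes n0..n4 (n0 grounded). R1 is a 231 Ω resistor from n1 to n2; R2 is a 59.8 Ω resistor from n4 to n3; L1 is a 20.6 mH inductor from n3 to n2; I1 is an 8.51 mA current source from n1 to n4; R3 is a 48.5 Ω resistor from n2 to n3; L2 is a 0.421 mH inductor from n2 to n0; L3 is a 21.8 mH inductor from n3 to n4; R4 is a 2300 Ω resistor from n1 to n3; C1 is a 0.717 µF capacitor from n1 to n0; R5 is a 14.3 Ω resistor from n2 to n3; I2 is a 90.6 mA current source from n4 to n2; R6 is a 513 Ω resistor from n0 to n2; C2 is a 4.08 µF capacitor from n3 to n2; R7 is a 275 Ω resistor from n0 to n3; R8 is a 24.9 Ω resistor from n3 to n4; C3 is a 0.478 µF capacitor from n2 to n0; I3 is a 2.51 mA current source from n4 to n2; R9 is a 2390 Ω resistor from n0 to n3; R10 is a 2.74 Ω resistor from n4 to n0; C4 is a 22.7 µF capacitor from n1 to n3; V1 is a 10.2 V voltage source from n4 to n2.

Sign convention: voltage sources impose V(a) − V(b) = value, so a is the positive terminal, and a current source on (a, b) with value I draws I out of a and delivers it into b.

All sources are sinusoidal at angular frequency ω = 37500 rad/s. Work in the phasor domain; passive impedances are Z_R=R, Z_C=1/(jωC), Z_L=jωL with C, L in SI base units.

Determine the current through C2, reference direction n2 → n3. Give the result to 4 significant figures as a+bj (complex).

-0.1806-0.3789j A

Element admittances at ω=37500 rad/s:
  Y(R1) = 0.004329+0.000j S between n1,n2
  Y(R2) = 0.01672+0.000j S between n4,n3
  Y(L1) = 0.000-0.001294j S between n3,n2
  I1: injects 0.00851 A into n4 (from n1)
  Y(R3) = 0.02062+0.000j S between n2,n3
  Y(L2) = 0.000-0.06334j S between n2,n0
  Y(L3) = 0.000-0.001223j S between n3,n4
  Y(R4) = 0.0004348+0.000j S between n1,n3
  Y(C1) = 0.000+0.02689j S between n1,n0
  Y(R5) = 0.06993+0.000j S between n2,n3
  I2: injects 0.0906 A into n2 (from n4)
  Y(R6) = 0.001949+0.000j S between n0,n2
  Y(C2) = 0.000+0.1530j S between n3,n2
  Y(R7) = 0.003636+0.000j S between n0,n3
  Y(R8) = 0.04016+0.000j S between n3,n4
  Y(C3) = 0.000+0.01792j S between n2,n0
  I3: injects 0.00251 A into n2 (from n4)
  Y(R9) = 0.0004184+0.000j S between n0,n3
  Y(R10) = 0.3650+0.000j S between n4,n0
  Y(C4) = 0.000+0.8512j S between n1,n3
  V1: constraint V(n4)−V(n2) = 10.2
Assemble and solve the 5×5 MNA system:
  V(n1)=-7.392-1.789j  V(n2)=-10.11-0.6887j  V(n3)=-7.631-1.869j  V(n4)=0.09268-0.6887j
  i(V1)=-0.5592+0.1937j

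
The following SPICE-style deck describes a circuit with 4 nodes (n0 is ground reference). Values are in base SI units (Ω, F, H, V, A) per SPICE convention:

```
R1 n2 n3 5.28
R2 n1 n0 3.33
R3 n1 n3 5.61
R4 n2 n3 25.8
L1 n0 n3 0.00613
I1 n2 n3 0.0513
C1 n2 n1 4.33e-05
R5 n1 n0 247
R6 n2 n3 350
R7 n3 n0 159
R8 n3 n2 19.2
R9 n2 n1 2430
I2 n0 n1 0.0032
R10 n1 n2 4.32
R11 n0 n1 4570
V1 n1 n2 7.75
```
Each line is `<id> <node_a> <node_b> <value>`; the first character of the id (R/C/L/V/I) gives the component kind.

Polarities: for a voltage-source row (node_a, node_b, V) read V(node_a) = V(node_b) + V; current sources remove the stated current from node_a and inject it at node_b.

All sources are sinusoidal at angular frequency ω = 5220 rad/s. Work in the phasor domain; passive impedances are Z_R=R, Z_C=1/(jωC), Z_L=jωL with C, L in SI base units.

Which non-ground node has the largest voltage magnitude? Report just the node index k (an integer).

2

MNA unknowns: 3 node voltages V₁..V_3 plus 1 source current (V1)
R1: Y=0.1894+0.000j on G[2,3]
R2: Y=0.3003+0.000j on G[1,0]
R3: Y=0.1783+0.000j on G[1,3]
R4: Y=0.03876+0.000j on G[2,3]
L1: Y=0.000-0.03125j on G[0,3]
I1: z[2]−=0.0513, z[3]+=0.0513
C1: Y=0.000+0.2260j on G[2,1]
R5: Y=0.004049+0.000j on G[1,0]
R6: Y=0.002857+0.000j on G[2,3]
R7: Y=0.006289+0.000j on G[3,0]
R8: Y=0.05208+0.000j on G[3,2]
R9: Y=0.0004115+0.000j on G[2,1]
I2: z[0]−=0.0032, z[1]+=0.0032
R10: Y=0.2315+0.000j on G[1,2]
R11: Y=0.0002188+0.000j on G[0,1]
V1: row V1−V2=7.75, i_V1 at 1,2
solve → V1=0.1743-0.4327j, V2=-7.576-0.4327j, V3=-4.362-0.7184j
aux → i_V1=-2.656-1.671j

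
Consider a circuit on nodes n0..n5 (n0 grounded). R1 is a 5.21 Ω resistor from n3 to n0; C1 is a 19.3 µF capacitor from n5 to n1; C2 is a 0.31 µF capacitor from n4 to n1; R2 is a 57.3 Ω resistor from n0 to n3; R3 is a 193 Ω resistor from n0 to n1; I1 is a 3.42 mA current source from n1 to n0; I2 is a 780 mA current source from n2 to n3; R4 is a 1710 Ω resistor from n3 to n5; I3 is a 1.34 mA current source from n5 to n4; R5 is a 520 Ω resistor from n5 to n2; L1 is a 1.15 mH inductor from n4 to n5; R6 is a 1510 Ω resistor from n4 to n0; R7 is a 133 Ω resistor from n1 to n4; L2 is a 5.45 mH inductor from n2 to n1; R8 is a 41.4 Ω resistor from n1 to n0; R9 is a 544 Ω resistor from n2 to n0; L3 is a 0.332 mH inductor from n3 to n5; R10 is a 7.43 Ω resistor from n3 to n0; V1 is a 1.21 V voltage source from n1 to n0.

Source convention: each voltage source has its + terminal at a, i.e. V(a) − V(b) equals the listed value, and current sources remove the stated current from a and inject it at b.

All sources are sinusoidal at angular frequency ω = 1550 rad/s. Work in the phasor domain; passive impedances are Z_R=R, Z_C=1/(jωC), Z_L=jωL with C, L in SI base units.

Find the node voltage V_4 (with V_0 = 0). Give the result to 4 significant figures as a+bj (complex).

2.243-0.1463j V

Apply KCL at each of the 5 non-ground nodes and solve the resulting linear system.
Node n1: branches {C1, C2, R3, I1, R7, L2, R8, V1} → V_1 = 1.210+0.000j
Node n2: branches {I2, R5, L2, R9} → V_2 = 1.003-6.584j
Node n3: branches {R1, R2, I2, R4, L3, R10} → V_3 = 2.222-0.1240j
Node n4: branches {C2, I3, L1, R6, R7} → V_4 = 2.243-0.1463j
Node n5: branches {C1, R4, I3, R5, L1, L3} → V_5 = 2.244-0.1320j
Source currents: i(V1)=-0.8066+0.05484j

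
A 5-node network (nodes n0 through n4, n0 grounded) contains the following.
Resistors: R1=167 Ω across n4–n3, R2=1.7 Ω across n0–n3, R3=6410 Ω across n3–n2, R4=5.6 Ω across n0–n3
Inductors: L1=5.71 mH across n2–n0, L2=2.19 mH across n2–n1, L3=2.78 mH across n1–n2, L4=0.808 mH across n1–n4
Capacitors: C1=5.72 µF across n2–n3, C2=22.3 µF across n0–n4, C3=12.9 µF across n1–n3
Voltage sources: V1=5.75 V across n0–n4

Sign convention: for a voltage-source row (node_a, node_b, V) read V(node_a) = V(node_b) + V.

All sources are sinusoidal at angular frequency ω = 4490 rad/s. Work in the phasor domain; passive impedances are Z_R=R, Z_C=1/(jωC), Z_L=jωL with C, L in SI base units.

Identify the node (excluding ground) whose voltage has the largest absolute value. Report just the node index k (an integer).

1

MNA unknowns: 4 node voltages V₁..V_4 plus 1 source current (V1)
R1: Y=0.005988+0.000j on G[4,3]
L1: Y=0.000-0.03900j on G[2,0]
R2: Y=0.5882+0.000j on G[0,3]
R3: Y=0.0001560+0.000j on G[3,2]
L2: Y=0.000-0.1017j on G[2,1]
L3: Y=0.000-0.08011j on G[1,2]
C1: Y=0.000+0.02568j on G[2,3]
C2: Y=0.000+0.1001j on G[0,4]
C3: Y=0.000+0.05792j on G[1,3]
L4: Y=0.000-0.2756j on G[1,4]
R4: Y=0.1786+0.000j on G[0,3]
V1: row V0−V4=5.75, i_V1 at 0,4
solve → V1=-6.832+0.2551j, V2=-6.345+0.3356j, V3=-0.1525-0.7062j, V4=-5.750+0.000j
aux → i_V1=-0.1038-0.8698j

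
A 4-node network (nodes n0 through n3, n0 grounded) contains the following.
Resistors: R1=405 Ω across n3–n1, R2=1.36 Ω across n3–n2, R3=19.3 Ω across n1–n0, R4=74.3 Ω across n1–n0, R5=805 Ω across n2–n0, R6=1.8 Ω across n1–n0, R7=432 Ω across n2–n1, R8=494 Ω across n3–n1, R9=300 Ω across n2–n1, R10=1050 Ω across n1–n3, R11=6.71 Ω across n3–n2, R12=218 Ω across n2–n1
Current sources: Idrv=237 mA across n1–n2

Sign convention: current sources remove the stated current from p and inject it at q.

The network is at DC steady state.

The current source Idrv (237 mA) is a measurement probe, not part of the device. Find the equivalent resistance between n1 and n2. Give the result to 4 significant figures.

R_eq = 59.22 Ω

Element admittances at DC:
  Y(R1) = 0.002469 S between n3,n1
  Y(R2) = 0.7353 S between n3,n2
  Y(R3) = 0.05181 S between n1,n0
  Y(R4) = 0.01346 S between n1,n0
  Y(R5) = 0.001242 S between n2,n0
  Y(R6) = 0.5556 S between n1,n0
  Y(R7) = 0.002315 S between n2,n1
  Y(R8) = 0.002024 S between n3,n1
  Y(R9) = 0.003333 S between n2,n1
  Y(R10) = 0.0009524 S between n1,n3
  Y(R11) = 0.1490 S between n3,n2
  Y(R12) = 0.004587 S between n2,n1
  Idrv: injects 0.237 A into n2 (from n1)
Assemble and solve the 3×3 MNA system:
  V(n1)=-0.02803  V(n2)=14.01  V(n3)=13.92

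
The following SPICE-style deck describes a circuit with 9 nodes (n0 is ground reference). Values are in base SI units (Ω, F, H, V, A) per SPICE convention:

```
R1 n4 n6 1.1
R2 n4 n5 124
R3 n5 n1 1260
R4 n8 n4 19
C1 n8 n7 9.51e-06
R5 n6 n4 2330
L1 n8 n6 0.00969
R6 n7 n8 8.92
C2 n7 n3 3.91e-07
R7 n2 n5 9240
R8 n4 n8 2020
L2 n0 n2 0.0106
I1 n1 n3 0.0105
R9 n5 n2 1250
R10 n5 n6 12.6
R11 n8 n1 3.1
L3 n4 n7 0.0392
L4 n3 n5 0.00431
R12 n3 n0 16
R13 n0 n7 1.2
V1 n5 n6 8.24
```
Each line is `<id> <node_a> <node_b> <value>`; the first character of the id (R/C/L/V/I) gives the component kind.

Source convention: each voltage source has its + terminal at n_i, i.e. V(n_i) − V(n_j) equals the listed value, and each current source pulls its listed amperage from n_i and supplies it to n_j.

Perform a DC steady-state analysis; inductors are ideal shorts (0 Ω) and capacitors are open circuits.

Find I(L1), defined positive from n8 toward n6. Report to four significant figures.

Apply KCL at each of the 8 non-ground nodes and solve the resulting linear system.
Node n1: branches {R3, I1, R11} → V_1 = -1.044
Node n2: branches {R7, L2, R9} → V_2 = 0.000
Node n3: branches {C2, I1, L4, R12} → V_3 = 7.208
Node n4: branches {R1, R2, R4, R5, R8, L3} → V_4 = -0.5485
Node n5: branches {R2, R3, R7, R9, R10, L4, V1} → V_5 = 7.208
Node n6: branches {R1, R5, L1, R10, V1} → V_6 = -1.032
Node n7: branches {C1, R6, C2, L3, R13} → V_7 = -0.5485
Node n8: branches {R4, C1, L1, R6, R8, R11} → V_8 = -1.032
Source currents: i(L1)=0.07593, i(L2)=-0.006547, i(L3)=-0.4029, i(L4)=-0.4400, i(V1)=-1.170

0.07593 A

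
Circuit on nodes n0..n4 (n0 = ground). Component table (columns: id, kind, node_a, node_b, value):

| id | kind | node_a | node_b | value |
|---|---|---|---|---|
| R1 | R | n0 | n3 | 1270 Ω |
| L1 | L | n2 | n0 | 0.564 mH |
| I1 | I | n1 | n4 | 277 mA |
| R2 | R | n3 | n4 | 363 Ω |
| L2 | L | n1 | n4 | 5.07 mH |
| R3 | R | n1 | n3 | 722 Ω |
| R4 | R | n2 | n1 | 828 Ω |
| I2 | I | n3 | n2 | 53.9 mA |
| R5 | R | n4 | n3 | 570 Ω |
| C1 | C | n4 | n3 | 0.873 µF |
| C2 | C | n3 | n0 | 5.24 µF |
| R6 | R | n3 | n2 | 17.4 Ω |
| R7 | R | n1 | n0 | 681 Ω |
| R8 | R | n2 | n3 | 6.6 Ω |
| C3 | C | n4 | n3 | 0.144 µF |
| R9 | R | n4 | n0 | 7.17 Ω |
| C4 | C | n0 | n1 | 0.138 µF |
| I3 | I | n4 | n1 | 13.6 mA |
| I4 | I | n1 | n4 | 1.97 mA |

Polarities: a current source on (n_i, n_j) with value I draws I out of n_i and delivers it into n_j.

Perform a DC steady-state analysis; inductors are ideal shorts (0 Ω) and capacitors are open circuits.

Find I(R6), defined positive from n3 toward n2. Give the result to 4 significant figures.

Apply KCL at each of the 4 non-ground nodes and solve the resulting linear system.
Node n1: branches {I1, L2, R3, R4, R7, C4, I3, I4} → V_1 = -0.009961
Node n2: branches {L1, R4, I2, R6, R8} → V_2 = 0.000
Node n3: branches {R1, R2, R3, I2, R5, C1, C2, R6, R8, C3} → V_3 = -0.2502
Node n4: branches {I1, R2, L2, R5, C1, C3, R9, I3, I4} → V_4 = -0.009961
Source currents: i(L1)=0.001601, i(L2)=-0.2657

-0.01438 A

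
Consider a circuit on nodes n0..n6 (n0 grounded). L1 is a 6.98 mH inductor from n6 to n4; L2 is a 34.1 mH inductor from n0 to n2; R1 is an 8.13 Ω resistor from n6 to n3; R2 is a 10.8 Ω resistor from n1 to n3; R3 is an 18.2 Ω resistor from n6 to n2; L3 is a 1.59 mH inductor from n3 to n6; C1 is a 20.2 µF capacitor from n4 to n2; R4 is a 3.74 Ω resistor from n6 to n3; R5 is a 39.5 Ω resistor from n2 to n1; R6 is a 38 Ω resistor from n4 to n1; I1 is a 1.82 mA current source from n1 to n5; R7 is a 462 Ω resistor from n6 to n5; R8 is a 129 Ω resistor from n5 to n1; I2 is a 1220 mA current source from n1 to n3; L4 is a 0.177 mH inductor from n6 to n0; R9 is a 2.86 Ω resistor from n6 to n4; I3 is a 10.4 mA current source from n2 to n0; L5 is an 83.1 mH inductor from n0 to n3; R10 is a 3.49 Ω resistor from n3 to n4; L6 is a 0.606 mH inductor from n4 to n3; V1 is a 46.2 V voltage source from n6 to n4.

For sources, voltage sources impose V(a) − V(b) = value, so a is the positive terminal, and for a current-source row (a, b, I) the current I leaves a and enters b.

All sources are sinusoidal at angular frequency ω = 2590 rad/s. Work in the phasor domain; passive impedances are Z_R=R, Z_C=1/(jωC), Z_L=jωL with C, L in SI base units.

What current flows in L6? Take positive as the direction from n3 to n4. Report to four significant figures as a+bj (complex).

Apply KCL at each of the 6 non-ground nodes and solve the resulting linear system.
Node n1: branches {R2, R5, R6, I1, R8, I2} → V_1 = -37.86+0.9689j
Node n2: branches {L2, R3, C1, R5, I3} → V_2 = -21.53-18.65j
Node n3: branches {R1, R2, L3, R4, I2, L5, R10, L6} → V_3 = -27.52+6.602j
Node n4: branches {L1, C1, R6, R9, R10, L6, V1} → V_4 = -46.03+0.07796j
Node n5: branches {I1, R7, R8} → V_5 = -29.38+0.7744j
Node n6: branches {L1, R1, R3, L3, R4, R7, L4, R9, V1} → V_6 = 0.1704+0.07796j
Source currents: i(V1)=-26.81+11.17j

4.157-11.79j A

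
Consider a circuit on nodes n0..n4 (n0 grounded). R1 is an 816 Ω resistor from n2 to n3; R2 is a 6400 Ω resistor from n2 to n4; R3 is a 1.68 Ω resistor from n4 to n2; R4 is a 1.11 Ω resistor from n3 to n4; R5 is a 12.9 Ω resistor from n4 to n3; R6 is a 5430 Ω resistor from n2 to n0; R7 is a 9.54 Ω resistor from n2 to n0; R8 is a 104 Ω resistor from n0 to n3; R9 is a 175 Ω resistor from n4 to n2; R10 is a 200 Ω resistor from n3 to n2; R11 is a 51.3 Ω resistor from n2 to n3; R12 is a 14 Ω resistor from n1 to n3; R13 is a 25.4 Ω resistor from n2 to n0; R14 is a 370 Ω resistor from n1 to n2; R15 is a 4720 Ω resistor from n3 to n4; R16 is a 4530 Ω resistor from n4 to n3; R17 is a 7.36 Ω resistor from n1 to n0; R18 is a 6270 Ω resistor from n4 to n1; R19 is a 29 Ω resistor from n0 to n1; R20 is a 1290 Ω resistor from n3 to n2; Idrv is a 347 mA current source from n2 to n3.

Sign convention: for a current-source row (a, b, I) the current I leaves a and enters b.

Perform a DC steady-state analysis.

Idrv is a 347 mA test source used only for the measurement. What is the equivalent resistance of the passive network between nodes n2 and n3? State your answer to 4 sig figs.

Apply KCL at each of the 4 non-ground nodes and solve the resulting linear system.
Node n1: branches {R12, R14, R17, R18, R19} → V_1 = 0.1607
Node n2: branches {R1, R2, R3, R6, R7, R9, R10, R11, R13, R14, R20, Idrv} → V_2 = -0.2268
Node n3: branches {R1, R4, R5, R8, R10, R11, R12, R15, R16, R20, Idrv} → V_3 = 0.5584
Node n4: branches {R2, R3, R4, R5, R9, R15, R16, R18} → V_4 = 0.2596

R_eq = 2.263 Ω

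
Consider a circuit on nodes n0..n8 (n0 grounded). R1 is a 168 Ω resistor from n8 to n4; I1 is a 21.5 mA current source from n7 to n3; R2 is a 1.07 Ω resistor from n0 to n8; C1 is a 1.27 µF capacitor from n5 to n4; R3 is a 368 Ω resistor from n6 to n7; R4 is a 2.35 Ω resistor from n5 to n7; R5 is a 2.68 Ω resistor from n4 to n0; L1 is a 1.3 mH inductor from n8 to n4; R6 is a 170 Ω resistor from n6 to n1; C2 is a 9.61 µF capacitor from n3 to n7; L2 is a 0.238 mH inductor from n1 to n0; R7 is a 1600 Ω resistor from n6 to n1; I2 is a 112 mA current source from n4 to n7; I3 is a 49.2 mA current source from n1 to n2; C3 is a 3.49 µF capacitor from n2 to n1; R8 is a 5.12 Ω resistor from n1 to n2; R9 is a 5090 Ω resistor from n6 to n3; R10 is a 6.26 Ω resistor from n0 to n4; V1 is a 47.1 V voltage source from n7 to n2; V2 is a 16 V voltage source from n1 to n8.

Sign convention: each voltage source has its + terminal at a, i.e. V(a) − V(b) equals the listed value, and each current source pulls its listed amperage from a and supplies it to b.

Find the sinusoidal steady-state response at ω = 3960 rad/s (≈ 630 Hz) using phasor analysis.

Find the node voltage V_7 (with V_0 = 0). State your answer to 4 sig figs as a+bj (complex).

Apply KCL at each of the 8 non-ground nodes and solve the resulting linear system.
Node n1: branches {R6, L2, R7, I3, C3, R8, V2} → V_1 = 7.871+6.774j
Node n2: branches {I3, C3, R8, V1} → V_2 = 8.133+5.368j
Node n3: branches {I1, C2, R9} → V_3 = 55.24+4.972j
Node n4: branches {R1, C1, R5, L1, I2, R10} → V_4 = 0.7690+3.791j
Node n5: branches {C1, R4} → V_5 = 55.24+4.724j
Node n6: branches {R3, R6, R7, R9} → V_6 = 22.52+6.331j
Node n7: branches {I1, R3, R4, C2, I2, V1} → V_7 = 55.23+5.368j
Node n8: branches {R1, R2, L1, V2} → V_8 = -8.129+6.774j
Source currents: i(V1)=0.02137-0.2711j, i(V2)=-7.071+8.077j

55.23+5.368j V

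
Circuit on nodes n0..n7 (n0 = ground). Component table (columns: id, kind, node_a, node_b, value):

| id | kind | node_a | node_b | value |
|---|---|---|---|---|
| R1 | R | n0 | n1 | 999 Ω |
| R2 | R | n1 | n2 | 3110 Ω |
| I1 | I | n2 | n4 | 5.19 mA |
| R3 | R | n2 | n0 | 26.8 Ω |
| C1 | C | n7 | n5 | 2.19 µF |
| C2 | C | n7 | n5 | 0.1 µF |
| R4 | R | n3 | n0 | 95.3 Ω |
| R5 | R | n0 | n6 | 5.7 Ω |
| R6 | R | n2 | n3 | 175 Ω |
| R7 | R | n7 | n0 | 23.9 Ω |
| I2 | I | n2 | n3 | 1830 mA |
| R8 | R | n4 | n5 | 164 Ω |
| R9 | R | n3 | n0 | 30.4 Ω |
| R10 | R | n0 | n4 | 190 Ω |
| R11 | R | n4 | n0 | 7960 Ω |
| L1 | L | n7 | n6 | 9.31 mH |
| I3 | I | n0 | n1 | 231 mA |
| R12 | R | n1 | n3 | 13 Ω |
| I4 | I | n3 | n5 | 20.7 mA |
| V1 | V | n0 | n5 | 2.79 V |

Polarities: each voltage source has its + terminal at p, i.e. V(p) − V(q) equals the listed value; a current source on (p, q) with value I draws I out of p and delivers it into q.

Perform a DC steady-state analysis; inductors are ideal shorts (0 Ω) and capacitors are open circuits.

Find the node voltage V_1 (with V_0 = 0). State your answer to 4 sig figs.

Element admittances at DC:
  Y(R1) = 0.001001 S between n0,n1
  Y(R2) = 0.0003215 S between n1,n2
  I1: injects 0.00519 A into n4 (from n2)
  Y(R3) = 0.03731 S between n2,n0
  Y(C1) = 0.000 S between n7,n5
  Y(C2) = 0.000 S between n7,n5
  Y(R4) = 0.01049 S between n3,n0
  Y(R5) = 0.1754 S between n0,n6
  Y(R6) = 0.005714 S between n2,n3
  Y(R7) = 0.04184 S between n7,n0
  I2: injects 1.83 A into n3 (from n2)
  Y(R8) = 0.006098 S between n4,n5
  Y(R9) = 0.03289 S between n3,n0
  Y(R10) = 0.005263 S between n0,n4
  Y(R11) = 0.0001256 S between n4,n0
  L1: short n7↔n6 (DC inductor)
  I3: injects 0.231 A into n1 (from n0)
  Y(R12) = 0.07692 S between n1,n3
  I4: injects 0.0207 A into n5 (from n3)
  V1: constraint V(n0)−V(n5) = 2.79
Assemble and solve the 9×9 MNA system:
  V(n1)=38.13  V(n2)=-37.31  V(n3)=35.94  V(n4)=-1.029  V(n5)=-2.790  V(n6)=0.000  V(n7)=0.000
  i(L1)=0.000  i(V1)=-0.03144

38.13 V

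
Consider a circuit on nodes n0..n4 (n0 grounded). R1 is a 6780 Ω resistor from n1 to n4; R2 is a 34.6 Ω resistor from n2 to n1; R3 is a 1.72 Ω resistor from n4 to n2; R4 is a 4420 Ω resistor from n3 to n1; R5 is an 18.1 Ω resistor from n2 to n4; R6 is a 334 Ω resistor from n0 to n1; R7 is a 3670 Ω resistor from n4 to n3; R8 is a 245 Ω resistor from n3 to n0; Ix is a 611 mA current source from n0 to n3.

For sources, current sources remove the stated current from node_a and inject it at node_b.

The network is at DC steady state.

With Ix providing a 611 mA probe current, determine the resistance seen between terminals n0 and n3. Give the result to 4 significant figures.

MNA unknowns: 4 node voltages V₁..V_4
R1: Y=0.0001475 on G[1,4]
R2: Y=0.02890 on G[2,1]
R3: Y=0.5814 on G[4,2]
R4: Y=0.0002262 on G[3,1]
R5: Y=0.05525 on G[2,4]
R6: Y=0.002994 on G[0,1]
R7: Y=0.0002725 on G[4,3]
R8: Y=0.004082 on G[3,0]
Ix: z[0]−=0.611, z[3]+=0.611
solve → V1=19.27, V2=20.35, V3=135.6, V4=20.40

R_eq = 221.9 Ω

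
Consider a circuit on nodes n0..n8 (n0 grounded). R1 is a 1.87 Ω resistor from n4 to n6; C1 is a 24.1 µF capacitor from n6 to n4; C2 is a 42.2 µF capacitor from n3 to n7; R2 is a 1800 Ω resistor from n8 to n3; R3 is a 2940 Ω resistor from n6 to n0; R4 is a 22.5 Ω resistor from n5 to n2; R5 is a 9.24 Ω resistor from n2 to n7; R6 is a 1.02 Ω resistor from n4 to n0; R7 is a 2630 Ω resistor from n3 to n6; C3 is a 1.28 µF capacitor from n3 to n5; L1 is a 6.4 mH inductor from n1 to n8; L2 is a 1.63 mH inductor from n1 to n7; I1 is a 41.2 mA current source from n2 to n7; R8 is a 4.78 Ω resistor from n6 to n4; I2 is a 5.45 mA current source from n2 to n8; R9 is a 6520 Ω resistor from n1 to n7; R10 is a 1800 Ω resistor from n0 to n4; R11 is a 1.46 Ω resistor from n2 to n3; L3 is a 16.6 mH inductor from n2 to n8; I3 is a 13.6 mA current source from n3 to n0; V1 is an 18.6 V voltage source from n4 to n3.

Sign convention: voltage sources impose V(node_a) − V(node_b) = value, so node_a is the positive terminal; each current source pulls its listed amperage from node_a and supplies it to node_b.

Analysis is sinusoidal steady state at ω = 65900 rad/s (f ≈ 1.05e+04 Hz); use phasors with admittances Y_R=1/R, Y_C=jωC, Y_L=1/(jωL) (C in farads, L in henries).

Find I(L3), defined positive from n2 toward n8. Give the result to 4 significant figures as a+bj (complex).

Apply KCL at each of the 8 non-ground nodes and solve the resulting linear system.
Node n1: branches {L1, L2, R9} → V_1 = -18.54+0.3659j
Node n2: branches {R4, R5, I1, I2, R11, L3} → V_2 = -18.67-0.001078j
Node n3: branches {C2, R2, R7, C3, R11, I3, V1} → V_3 = -18.61-1.264e-06j
Node n4: branches {R1, C1, R6, R8, R10, V1} → V_4 = -0.01386-1.264e-06j
Node n5: branches {R4, C3} → V_5 = -18.63+0.02215j
Node n6: branches {R1, C1, R3, R7, R8} → V_6 = -0.01557+0.003647j
Node n7: branches {C2, R5, L2, I1, R9} → V_7 = -18.61-0.01397j
Node n8: branches {R2, L1, I2, L3} → V_8 = -18.26+1.863j
Source currents: i(V1)=0.006528-1.387e-06j

-0.001704+0.0003748j A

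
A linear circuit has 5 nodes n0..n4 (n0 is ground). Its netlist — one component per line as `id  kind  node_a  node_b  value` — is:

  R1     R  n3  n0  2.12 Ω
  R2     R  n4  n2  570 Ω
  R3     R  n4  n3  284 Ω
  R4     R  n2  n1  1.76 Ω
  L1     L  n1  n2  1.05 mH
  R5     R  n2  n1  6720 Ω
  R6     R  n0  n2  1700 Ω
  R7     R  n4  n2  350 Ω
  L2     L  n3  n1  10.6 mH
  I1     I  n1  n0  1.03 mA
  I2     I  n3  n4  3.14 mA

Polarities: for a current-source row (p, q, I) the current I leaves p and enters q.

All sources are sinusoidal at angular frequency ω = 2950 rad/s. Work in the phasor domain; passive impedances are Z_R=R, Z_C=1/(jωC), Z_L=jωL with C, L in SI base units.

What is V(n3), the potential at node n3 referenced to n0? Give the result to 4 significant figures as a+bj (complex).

-0.002186-3.040e-05j V

Apply KCL at each of the 4 non-ground nodes and solve the resulting linear system.
Node n1: branches {R4, L1, R5, L2, I1} → V_1 = -0.0002140+0.02312j
Node n2: branches {R2, R4, L1, R5, R6, R7} → V_2 = 0.002189+0.02438j
Node n3: branches {R1, R3, L2, I2} → V_3 = -0.002186-3.040e-05j
Node n4: branches {R2, R3, R7, I2} → V_4 = 0.3864+0.01381j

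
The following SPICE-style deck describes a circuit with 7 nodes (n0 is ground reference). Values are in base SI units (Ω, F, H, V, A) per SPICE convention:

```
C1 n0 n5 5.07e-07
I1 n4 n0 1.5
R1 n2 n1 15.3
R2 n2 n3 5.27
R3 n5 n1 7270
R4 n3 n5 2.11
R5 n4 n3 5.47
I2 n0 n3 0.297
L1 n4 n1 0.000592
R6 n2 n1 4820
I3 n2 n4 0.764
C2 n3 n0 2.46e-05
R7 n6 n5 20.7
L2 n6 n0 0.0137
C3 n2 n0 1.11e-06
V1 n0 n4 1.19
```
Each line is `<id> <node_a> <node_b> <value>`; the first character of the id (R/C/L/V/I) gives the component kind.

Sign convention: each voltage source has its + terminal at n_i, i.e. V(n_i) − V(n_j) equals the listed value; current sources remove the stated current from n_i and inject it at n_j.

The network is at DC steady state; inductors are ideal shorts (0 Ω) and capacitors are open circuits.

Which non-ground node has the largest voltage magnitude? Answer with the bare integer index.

2

MNA unknowns: 6 node voltages V₁..V_6 plus 3 source currents (L1, L2, V1)
C1: Y=0.000 on G[0,5]
I1: z[4]−=1.5, z[0]+=1.5
R1: Y=0.06536 on G[2,1]
R2: Y=0.1898 on G[2,3]
R3: Y=0.0001376 on G[5,1]
R4: Y=0.4739 on G[3,5]
R5: Y=0.1828 on G[4,3]
I2: z[0]−=0.297, z[3]+=0.297
L1: row V4−V1=0, i_L1 at 4,1
R6: Y=0.0002075 on G[2,1]
I3: z[2]−=0.764, z[4]+=0.764
C2: Y=0.000 on G[3,0]
R7: Y=0.04831 on G[6,5]
L2: row V6−V0=0, i_L2 at 6,0
C3: Y=0.000 on G[2,0]
V1: row V0−V4=1.19, i_V1 at 0,4
solve → V1=-1.190, V2=-4.772, V3=-1.984, V4=-1.190, V5=-1.800, V6=0.000
aux → i_L1=0.2350, i_L2=-0.08696, i_V1=1.116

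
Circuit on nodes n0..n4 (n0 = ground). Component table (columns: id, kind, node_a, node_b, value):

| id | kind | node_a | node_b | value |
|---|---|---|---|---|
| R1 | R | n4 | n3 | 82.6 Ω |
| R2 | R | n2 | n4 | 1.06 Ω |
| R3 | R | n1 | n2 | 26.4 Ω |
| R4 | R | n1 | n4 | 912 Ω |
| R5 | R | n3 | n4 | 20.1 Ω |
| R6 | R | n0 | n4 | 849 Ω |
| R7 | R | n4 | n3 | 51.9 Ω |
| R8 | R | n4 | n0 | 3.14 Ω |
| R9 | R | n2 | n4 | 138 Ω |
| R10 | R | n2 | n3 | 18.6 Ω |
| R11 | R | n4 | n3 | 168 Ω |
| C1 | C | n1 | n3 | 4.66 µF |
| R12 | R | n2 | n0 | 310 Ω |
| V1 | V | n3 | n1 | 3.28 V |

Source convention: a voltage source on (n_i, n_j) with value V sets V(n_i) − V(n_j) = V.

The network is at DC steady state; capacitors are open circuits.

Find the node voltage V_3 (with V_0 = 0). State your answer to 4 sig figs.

MNA unknowns: 4 node voltages V₁..V_4 plus 1 source current (V1)
R1: Y=0.01211 on G[4,3]
R2: Y=0.9434 on G[2,4]
R3: Y=0.03788 on G[1,2]
R4: Y=0.001096 on G[1,4]
R5: Y=0.04975 on G[3,4]
R6: Y=0.001178 on G[0,4]
R7: Y=0.01927 on G[4,3]
R8: Y=0.3185 on G[4,0]
R9: Y=0.007246 on G[2,4]
R10: Y=0.05376 on G[2,3]
R11: Y=0.005952 on G[4,3]
C1: Y=0.000 on G[1,3]
R12: Y=0.003226 on G[2,0]
V1: row V3−V1=3.28, i_V1 at 3,1
solve → V1=-2.599, V2=-0.05857, V3=0.6814, V4=0.0005911
aux → i_V1=-0.09906

0.6814 V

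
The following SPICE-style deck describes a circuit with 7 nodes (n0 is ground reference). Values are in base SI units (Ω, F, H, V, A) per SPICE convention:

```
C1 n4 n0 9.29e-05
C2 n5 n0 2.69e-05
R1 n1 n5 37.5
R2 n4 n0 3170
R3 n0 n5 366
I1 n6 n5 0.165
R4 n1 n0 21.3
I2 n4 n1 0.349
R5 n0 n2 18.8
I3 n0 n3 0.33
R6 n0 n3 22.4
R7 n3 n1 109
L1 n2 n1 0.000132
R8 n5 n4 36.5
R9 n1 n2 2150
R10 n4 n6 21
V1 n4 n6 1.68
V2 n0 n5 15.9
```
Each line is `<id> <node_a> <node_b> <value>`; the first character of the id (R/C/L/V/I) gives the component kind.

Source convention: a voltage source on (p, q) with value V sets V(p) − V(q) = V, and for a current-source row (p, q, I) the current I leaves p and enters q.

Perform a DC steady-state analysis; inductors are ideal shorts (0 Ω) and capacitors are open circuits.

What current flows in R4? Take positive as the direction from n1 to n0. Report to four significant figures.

Apply KCL at each of the 6 non-ground nodes and solve the resulting linear system.
Node n1: branches {R1, R4, I2, R7, L1, R9} → V_1 = -0.1394
Node n2: branches {R5, L1, R9} → V_2 = -0.1394
Node n3: branches {I3, R6, R7} → V_3 = 6.108
Node n4: branches {C1, R2, I2, R8, R10, V1} → V_4 = -34.27
Node n5: branches {C2, R1, R3, I1, R8, V2} → V_5 = -15.90
Node n6: branches {I1, R10, V1} → V_6 = -35.95
Source currents: i(L1)=0.007417, i(V1)=0.08500, i(V2)=-0.1255

-0.006547 A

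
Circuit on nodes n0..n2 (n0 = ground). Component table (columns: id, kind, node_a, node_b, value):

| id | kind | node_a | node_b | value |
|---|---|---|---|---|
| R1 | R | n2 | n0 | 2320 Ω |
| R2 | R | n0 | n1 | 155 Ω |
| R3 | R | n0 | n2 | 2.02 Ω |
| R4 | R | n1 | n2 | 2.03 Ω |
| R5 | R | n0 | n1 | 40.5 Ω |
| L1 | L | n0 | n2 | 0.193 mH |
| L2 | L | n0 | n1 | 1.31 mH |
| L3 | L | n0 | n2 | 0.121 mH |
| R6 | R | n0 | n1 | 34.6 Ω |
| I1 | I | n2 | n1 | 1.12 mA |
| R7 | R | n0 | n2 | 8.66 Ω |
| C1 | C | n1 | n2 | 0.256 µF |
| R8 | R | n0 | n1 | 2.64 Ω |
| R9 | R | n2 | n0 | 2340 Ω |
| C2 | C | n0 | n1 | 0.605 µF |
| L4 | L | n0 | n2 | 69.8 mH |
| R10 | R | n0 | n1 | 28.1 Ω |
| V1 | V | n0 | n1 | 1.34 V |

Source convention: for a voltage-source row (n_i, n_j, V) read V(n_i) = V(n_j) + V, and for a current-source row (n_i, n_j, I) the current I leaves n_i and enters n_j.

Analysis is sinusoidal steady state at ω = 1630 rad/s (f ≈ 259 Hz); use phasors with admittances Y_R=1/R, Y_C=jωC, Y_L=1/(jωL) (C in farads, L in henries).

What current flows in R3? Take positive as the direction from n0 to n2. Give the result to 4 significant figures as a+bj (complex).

0.005174+0.03895j A

MNA unknowns: 2 node voltages V₁..V_2 plus 1 source current (V1)
R1: Y=0.0004310+0.000j on G[2,0]
R2: Y=0.006452+0.000j on G[0,1]
R3: Y=0.4950+0.000j on G[0,2]
R4: Y=0.4926+0.000j on G[1,2]
R5: Y=0.02469+0.000j on G[0,1]
L1: Y=0.000-3.179j on G[0,2]
L2: Y=0.000-0.4683j on G[0,1]
L3: Y=0.000-5.070j on G[0,2]
R6: Y=0.02890+0.000j on G[0,1]
I1: z[2]−=0.00112, z[1]+=0.00112
R7: Y=0.1155+0.000j on G[0,2]
C1: Y=0.000+0.0004173j on G[1,2]
R8: Y=0.3788+0.000j on G[0,1]
R9: Y=0.0004274+0.000j on G[2,0]
C2: Y=0.000+0.0009862j on G[0,1]
L4: Y=0.000-0.008789j on G[0,2]
R10: Y=0.03559+0.000j on G[0,1]
V1: row V0−V1=1.34, i_V1 at 0,1
solve → V1=-1.340+0.000j, V2=-0.01045-0.07868j
aux → i_V1=-1.292+0.6644j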